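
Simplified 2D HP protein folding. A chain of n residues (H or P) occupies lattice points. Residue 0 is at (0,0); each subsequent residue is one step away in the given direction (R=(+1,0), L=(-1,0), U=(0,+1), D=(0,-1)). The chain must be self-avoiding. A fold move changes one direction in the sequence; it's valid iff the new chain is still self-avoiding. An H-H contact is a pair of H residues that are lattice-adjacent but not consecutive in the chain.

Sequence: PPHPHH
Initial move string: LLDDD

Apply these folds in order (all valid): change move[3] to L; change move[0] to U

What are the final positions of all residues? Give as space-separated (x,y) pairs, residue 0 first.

Answer: (0,0) (0,1) (-1,1) (-1,0) (-2,0) (-2,-1)

Derivation:
Initial moves: LLDDD
Fold: move[3]->L => LLDLD (positions: [(0, 0), (-1, 0), (-2, 0), (-2, -1), (-3, -1), (-3, -2)])
Fold: move[0]->U => ULDLD (positions: [(0, 0), (0, 1), (-1, 1), (-1, 0), (-2, 0), (-2, -1)])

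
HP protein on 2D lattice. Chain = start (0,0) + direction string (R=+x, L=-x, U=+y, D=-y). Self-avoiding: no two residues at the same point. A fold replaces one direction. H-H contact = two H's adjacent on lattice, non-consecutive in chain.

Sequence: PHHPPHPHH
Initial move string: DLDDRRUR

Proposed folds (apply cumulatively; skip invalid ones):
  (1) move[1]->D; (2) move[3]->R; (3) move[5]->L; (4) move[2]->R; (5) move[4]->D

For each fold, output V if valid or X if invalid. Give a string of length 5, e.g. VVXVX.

Initial: DLDDRRUR -> [(0, 0), (0, -1), (-1, -1), (-1, -2), (-1, -3), (0, -3), (1, -3), (1, -2), (2, -2)]
Fold 1: move[1]->D => DDDDRRUR VALID
Fold 2: move[3]->R => DDDRRRUR VALID
Fold 3: move[5]->L => DDDRRLUR INVALID (collision), skipped
Fold 4: move[2]->R => DDRRRRUR VALID
Fold 5: move[4]->D => DDRRDRUR VALID

Answer: VVXVV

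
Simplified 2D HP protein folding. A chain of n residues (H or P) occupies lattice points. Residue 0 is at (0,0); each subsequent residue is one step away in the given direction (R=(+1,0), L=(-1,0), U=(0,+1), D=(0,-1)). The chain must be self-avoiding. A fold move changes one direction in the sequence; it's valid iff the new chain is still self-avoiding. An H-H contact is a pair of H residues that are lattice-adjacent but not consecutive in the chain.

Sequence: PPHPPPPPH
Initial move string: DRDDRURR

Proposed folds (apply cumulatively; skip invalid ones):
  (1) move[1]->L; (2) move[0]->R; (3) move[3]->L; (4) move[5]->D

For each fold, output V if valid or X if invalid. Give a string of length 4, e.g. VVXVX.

Answer: VXXV

Derivation:
Initial: DRDDRURR -> [(0, 0), (0, -1), (1, -1), (1, -2), (1, -3), (2, -3), (2, -2), (3, -2), (4, -2)]
Fold 1: move[1]->L => DLDDRURR VALID
Fold 2: move[0]->R => RLDDRURR INVALID (collision), skipped
Fold 3: move[3]->L => DLDLRURR INVALID (collision), skipped
Fold 4: move[5]->D => DLDDRDRR VALID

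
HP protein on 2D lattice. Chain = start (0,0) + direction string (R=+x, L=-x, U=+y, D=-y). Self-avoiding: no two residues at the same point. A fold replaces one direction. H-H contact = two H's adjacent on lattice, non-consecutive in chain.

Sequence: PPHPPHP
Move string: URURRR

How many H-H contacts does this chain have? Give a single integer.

Answer: 0

Derivation:
Positions: [(0, 0), (0, 1), (1, 1), (1, 2), (2, 2), (3, 2), (4, 2)]
No H-H contacts found.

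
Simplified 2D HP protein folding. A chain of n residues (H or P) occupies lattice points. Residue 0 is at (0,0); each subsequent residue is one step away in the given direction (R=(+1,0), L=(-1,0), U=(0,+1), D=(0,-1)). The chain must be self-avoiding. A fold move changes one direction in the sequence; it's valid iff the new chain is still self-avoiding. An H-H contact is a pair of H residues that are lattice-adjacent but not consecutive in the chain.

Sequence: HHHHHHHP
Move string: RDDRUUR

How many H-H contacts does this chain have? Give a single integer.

Positions: [(0, 0), (1, 0), (1, -1), (1, -2), (2, -2), (2, -1), (2, 0), (3, 0)]
H-H contact: residue 1 @(1,0) - residue 6 @(2, 0)
H-H contact: residue 2 @(1,-1) - residue 5 @(2, -1)

Answer: 2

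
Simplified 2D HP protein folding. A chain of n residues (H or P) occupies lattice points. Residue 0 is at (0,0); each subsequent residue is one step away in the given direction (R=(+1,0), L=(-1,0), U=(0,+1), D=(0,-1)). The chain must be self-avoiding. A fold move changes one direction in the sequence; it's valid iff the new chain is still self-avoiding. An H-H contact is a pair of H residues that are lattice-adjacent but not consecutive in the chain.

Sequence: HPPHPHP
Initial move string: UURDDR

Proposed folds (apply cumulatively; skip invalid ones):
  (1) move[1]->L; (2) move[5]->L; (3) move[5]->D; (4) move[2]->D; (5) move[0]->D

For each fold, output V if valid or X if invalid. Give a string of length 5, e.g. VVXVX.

Initial: UURDDR -> [(0, 0), (0, 1), (0, 2), (1, 2), (1, 1), (1, 0), (2, 0)]
Fold 1: move[1]->L => ULRDDR INVALID (collision), skipped
Fold 2: move[5]->L => UURDDL INVALID (collision), skipped
Fold 3: move[5]->D => UURDDD VALID
Fold 4: move[2]->D => UUDDDD INVALID (collision), skipped
Fold 5: move[0]->D => DURDDD INVALID (collision), skipped

Answer: XXVXX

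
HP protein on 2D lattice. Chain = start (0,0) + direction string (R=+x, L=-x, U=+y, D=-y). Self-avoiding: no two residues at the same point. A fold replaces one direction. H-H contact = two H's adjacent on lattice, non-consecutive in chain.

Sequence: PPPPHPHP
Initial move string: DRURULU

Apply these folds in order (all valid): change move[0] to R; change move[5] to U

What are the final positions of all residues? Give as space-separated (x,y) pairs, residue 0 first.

Answer: (0,0) (1,0) (2,0) (2,1) (3,1) (3,2) (3,3) (3,4)

Derivation:
Initial moves: DRURULU
Fold: move[0]->R => RRURULU (positions: [(0, 0), (1, 0), (2, 0), (2, 1), (3, 1), (3, 2), (2, 2), (2, 3)])
Fold: move[5]->U => RRURUUU (positions: [(0, 0), (1, 0), (2, 0), (2, 1), (3, 1), (3, 2), (3, 3), (3, 4)])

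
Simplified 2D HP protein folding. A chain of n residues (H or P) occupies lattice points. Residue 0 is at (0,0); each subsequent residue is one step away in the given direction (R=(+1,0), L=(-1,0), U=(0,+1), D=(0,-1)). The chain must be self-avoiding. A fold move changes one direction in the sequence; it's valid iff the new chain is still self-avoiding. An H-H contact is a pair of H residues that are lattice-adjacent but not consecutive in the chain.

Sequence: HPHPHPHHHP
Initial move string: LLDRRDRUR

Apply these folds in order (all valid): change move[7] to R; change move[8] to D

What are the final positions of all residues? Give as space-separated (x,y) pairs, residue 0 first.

Answer: (0,0) (-1,0) (-2,0) (-2,-1) (-1,-1) (0,-1) (0,-2) (1,-2) (2,-2) (2,-3)

Derivation:
Initial moves: LLDRRDRUR
Fold: move[7]->R => LLDRRDRRR (positions: [(0, 0), (-1, 0), (-2, 0), (-2, -1), (-1, -1), (0, -1), (0, -2), (1, -2), (2, -2), (3, -2)])
Fold: move[8]->D => LLDRRDRRD (positions: [(0, 0), (-1, 0), (-2, 0), (-2, -1), (-1, -1), (0, -1), (0, -2), (1, -2), (2, -2), (2, -3)])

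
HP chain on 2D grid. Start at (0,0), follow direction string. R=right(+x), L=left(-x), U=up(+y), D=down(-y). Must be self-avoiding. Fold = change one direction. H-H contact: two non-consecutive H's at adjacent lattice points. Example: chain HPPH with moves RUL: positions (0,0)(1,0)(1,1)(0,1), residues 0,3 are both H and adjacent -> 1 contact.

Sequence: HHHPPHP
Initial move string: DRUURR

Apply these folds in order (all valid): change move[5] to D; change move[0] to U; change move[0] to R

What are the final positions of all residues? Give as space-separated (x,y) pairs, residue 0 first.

Answer: (0,0) (1,0) (2,0) (2,1) (2,2) (3,2) (3,1)

Derivation:
Initial moves: DRUURR
Fold: move[5]->D => DRUURD (positions: [(0, 0), (0, -1), (1, -1), (1, 0), (1, 1), (2, 1), (2, 0)])
Fold: move[0]->U => URUURD (positions: [(0, 0), (0, 1), (1, 1), (1, 2), (1, 3), (2, 3), (2, 2)])
Fold: move[0]->R => RRUURD (positions: [(0, 0), (1, 0), (2, 0), (2, 1), (2, 2), (3, 2), (3, 1)])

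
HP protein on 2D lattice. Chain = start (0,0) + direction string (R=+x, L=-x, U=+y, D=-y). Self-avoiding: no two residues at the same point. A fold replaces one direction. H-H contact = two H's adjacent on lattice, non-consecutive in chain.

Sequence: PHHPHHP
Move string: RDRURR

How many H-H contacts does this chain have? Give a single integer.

Positions: [(0, 0), (1, 0), (1, -1), (2, -1), (2, 0), (3, 0), (4, 0)]
H-H contact: residue 1 @(1,0) - residue 4 @(2, 0)

Answer: 1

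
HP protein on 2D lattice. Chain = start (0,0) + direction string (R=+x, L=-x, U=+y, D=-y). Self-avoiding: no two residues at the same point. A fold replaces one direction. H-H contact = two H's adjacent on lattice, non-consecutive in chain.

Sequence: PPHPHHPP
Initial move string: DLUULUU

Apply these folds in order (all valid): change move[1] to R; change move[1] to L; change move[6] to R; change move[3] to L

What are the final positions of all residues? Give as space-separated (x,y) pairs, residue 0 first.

Answer: (0,0) (0,-1) (-1,-1) (-1,0) (-2,0) (-3,0) (-3,1) (-2,1)

Derivation:
Initial moves: DLUULUU
Fold: move[1]->R => DRUULUU (positions: [(0, 0), (0, -1), (1, -1), (1, 0), (1, 1), (0, 1), (0, 2), (0, 3)])
Fold: move[1]->L => DLUULUU (positions: [(0, 0), (0, -1), (-1, -1), (-1, 0), (-1, 1), (-2, 1), (-2, 2), (-2, 3)])
Fold: move[6]->R => DLUULUR (positions: [(0, 0), (0, -1), (-1, -1), (-1, 0), (-1, 1), (-2, 1), (-2, 2), (-1, 2)])
Fold: move[3]->L => DLULLUR (positions: [(0, 0), (0, -1), (-1, -1), (-1, 0), (-2, 0), (-3, 0), (-3, 1), (-2, 1)])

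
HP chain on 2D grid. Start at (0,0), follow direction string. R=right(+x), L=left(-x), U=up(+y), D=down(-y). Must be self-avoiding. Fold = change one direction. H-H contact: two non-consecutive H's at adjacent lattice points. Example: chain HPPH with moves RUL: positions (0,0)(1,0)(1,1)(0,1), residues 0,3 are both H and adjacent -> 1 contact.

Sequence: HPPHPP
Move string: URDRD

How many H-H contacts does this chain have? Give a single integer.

Positions: [(0, 0), (0, 1), (1, 1), (1, 0), (2, 0), (2, -1)]
H-H contact: residue 0 @(0,0) - residue 3 @(1, 0)

Answer: 1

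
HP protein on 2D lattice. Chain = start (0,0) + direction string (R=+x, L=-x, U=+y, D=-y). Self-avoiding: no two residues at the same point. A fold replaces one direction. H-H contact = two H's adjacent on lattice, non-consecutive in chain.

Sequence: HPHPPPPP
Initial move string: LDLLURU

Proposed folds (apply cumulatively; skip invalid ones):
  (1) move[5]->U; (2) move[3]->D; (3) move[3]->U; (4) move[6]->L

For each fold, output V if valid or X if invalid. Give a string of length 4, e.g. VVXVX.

Initial: LDLLURU -> [(0, 0), (-1, 0), (-1, -1), (-2, -1), (-3, -1), (-3, 0), (-2, 0), (-2, 1)]
Fold 1: move[5]->U => LDLLUUU VALID
Fold 2: move[3]->D => LDLDUUU INVALID (collision), skipped
Fold 3: move[3]->U => LDLUUUU VALID
Fold 4: move[6]->L => LDLUUUL VALID

Answer: VXVV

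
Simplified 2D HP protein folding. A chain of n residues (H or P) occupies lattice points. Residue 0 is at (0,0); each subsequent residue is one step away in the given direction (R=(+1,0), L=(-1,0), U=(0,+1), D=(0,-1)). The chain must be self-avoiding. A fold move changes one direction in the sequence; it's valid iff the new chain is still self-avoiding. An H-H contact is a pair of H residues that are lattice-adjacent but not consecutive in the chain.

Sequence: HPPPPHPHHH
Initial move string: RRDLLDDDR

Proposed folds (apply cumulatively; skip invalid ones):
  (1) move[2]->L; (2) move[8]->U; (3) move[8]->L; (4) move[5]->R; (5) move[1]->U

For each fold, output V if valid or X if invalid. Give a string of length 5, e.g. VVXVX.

Answer: XXVXX

Derivation:
Initial: RRDLLDDDR -> [(0, 0), (1, 0), (2, 0), (2, -1), (1, -1), (0, -1), (0, -2), (0, -3), (0, -4), (1, -4)]
Fold 1: move[2]->L => RRLLLDDDR INVALID (collision), skipped
Fold 2: move[8]->U => RRDLLDDDU INVALID (collision), skipped
Fold 3: move[8]->L => RRDLLDDDL VALID
Fold 4: move[5]->R => RRDLLRDDL INVALID (collision), skipped
Fold 5: move[1]->U => RUDLLDDDL INVALID (collision), skipped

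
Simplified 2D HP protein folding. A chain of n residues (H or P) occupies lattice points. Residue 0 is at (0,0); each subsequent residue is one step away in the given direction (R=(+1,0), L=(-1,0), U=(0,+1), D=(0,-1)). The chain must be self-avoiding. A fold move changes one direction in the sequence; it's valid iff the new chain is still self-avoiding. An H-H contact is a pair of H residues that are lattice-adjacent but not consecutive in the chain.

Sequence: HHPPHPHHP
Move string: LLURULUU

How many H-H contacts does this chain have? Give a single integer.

Positions: [(0, 0), (-1, 0), (-2, 0), (-2, 1), (-1, 1), (-1, 2), (-2, 2), (-2, 3), (-2, 4)]
H-H contact: residue 1 @(-1,0) - residue 4 @(-1, 1)

Answer: 1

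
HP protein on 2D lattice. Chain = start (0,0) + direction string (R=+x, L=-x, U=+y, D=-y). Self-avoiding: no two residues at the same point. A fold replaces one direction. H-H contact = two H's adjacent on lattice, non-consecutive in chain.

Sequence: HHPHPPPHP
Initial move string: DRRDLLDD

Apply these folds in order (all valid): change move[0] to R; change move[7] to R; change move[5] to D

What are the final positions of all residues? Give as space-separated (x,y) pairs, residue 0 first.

Initial moves: DRRDLLDD
Fold: move[0]->R => RRRDLLDD (positions: [(0, 0), (1, 0), (2, 0), (3, 0), (3, -1), (2, -1), (1, -1), (1, -2), (1, -3)])
Fold: move[7]->R => RRRDLLDR (positions: [(0, 0), (1, 0), (2, 0), (3, 0), (3, -1), (2, -1), (1, -1), (1, -2), (2, -2)])
Fold: move[5]->D => RRRDLDDR (positions: [(0, 0), (1, 0), (2, 0), (3, 0), (3, -1), (2, -1), (2, -2), (2, -3), (3, -3)])

Answer: (0,0) (1,0) (2,0) (3,0) (3,-1) (2,-1) (2,-2) (2,-3) (3,-3)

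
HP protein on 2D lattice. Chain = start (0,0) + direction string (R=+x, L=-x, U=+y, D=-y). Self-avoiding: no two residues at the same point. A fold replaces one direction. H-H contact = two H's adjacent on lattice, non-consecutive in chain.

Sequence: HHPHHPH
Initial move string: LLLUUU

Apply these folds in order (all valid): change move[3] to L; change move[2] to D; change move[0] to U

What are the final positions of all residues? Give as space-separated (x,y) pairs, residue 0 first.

Initial moves: LLLUUU
Fold: move[3]->L => LLLLUU (positions: [(0, 0), (-1, 0), (-2, 0), (-3, 0), (-4, 0), (-4, 1), (-4, 2)])
Fold: move[2]->D => LLDLUU (positions: [(0, 0), (-1, 0), (-2, 0), (-2, -1), (-3, -1), (-3, 0), (-3, 1)])
Fold: move[0]->U => ULDLUU (positions: [(0, 0), (0, 1), (-1, 1), (-1, 0), (-2, 0), (-2, 1), (-2, 2)])

Answer: (0,0) (0,1) (-1,1) (-1,0) (-2,0) (-2,1) (-2,2)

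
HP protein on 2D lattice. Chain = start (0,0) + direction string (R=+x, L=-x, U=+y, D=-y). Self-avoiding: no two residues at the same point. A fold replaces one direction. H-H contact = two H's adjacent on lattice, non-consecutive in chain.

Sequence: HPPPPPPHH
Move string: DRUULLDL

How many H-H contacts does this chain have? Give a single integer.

Answer: 1

Derivation:
Positions: [(0, 0), (0, -1), (1, -1), (1, 0), (1, 1), (0, 1), (-1, 1), (-1, 0), (-2, 0)]
H-H contact: residue 0 @(0,0) - residue 7 @(-1, 0)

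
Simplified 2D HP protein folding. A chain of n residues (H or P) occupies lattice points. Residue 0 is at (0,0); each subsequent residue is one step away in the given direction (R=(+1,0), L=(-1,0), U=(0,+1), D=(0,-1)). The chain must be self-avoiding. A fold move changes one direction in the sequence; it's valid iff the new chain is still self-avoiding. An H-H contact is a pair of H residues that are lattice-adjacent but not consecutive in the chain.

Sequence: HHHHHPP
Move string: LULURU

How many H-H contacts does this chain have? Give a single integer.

Answer: 0

Derivation:
Positions: [(0, 0), (-1, 0), (-1, 1), (-2, 1), (-2, 2), (-1, 2), (-1, 3)]
No H-H contacts found.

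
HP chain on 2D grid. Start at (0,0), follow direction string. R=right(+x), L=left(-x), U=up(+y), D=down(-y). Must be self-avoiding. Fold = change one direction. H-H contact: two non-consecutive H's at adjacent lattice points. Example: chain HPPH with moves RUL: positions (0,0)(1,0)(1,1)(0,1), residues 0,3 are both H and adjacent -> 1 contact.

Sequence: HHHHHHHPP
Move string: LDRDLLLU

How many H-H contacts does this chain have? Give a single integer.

Positions: [(0, 0), (-1, 0), (-1, -1), (0, -1), (0, -2), (-1, -2), (-2, -2), (-3, -2), (-3, -1)]
H-H contact: residue 0 @(0,0) - residue 3 @(0, -1)
H-H contact: residue 2 @(-1,-1) - residue 5 @(-1, -2)

Answer: 2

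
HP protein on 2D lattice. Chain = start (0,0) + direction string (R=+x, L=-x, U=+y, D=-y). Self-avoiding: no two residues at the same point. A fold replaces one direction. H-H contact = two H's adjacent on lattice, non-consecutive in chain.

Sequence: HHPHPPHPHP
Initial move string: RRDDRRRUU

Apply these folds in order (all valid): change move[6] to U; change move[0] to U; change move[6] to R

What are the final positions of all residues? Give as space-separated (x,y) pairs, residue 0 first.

Initial moves: RRDDRRRUU
Fold: move[6]->U => RRDDRRUUU (positions: [(0, 0), (1, 0), (2, 0), (2, -1), (2, -2), (3, -2), (4, -2), (4, -1), (4, 0), (4, 1)])
Fold: move[0]->U => URDDRRUUU (positions: [(0, 0), (0, 1), (1, 1), (1, 0), (1, -1), (2, -1), (3, -1), (3, 0), (3, 1), (3, 2)])
Fold: move[6]->R => URDDRRRUU (positions: [(0, 0), (0, 1), (1, 1), (1, 0), (1, -1), (2, -1), (3, -1), (4, -1), (4, 0), (4, 1)])

Answer: (0,0) (0,1) (1,1) (1,0) (1,-1) (2,-1) (3,-1) (4,-1) (4,0) (4,1)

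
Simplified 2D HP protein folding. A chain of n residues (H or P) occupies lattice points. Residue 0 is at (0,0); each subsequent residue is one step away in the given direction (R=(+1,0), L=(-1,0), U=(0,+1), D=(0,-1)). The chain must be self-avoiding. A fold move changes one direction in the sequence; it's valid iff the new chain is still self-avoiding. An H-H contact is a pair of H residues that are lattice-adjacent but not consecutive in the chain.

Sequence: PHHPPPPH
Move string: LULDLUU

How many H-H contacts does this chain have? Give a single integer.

Answer: 0

Derivation:
Positions: [(0, 0), (-1, 0), (-1, 1), (-2, 1), (-2, 0), (-3, 0), (-3, 1), (-3, 2)]
No H-H contacts found.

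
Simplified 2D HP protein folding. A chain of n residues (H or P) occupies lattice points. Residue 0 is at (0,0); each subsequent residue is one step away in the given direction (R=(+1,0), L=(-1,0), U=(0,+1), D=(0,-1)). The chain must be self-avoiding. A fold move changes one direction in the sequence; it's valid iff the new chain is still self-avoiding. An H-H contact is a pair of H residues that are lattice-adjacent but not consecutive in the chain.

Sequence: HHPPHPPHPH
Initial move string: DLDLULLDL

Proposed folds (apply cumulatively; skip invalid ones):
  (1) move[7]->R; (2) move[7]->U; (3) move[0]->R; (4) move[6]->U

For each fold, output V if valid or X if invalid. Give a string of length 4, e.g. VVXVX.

Initial: DLDLULLDL -> [(0, 0), (0, -1), (-1, -1), (-1, -2), (-2, -2), (-2, -1), (-3, -1), (-4, -1), (-4, -2), (-5, -2)]
Fold 1: move[7]->R => DLDLULLRL INVALID (collision), skipped
Fold 2: move[7]->U => DLDLULLUL VALID
Fold 3: move[0]->R => RLDLULLUL INVALID (collision), skipped
Fold 4: move[6]->U => DLDLULUUL VALID

Answer: XVXV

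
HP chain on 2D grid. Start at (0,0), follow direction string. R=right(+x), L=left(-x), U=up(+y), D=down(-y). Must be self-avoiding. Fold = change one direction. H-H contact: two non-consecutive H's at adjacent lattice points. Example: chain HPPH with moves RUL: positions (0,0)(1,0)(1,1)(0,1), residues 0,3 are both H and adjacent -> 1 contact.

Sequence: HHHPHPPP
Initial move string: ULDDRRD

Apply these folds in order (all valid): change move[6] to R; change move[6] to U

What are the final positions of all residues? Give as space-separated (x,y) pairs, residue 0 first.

Initial moves: ULDDRRD
Fold: move[6]->R => ULDDRRR (positions: [(0, 0), (0, 1), (-1, 1), (-1, 0), (-1, -1), (0, -1), (1, -1), (2, -1)])
Fold: move[6]->U => ULDDRRU (positions: [(0, 0), (0, 1), (-1, 1), (-1, 0), (-1, -1), (0, -1), (1, -1), (1, 0)])

Answer: (0,0) (0,1) (-1,1) (-1,0) (-1,-1) (0,-1) (1,-1) (1,0)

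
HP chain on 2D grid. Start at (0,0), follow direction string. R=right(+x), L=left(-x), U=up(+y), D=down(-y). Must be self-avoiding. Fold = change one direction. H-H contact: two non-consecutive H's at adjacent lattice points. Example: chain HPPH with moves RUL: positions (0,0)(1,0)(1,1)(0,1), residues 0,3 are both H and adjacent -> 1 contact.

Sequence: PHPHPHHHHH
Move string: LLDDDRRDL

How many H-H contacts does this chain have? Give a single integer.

Answer: 1

Derivation:
Positions: [(0, 0), (-1, 0), (-2, 0), (-2, -1), (-2, -2), (-2, -3), (-1, -3), (0, -3), (0, -4), (-1, -4)]
H-H contact: residue 6 @(-1,-3) - residue 9 @(-1, -4)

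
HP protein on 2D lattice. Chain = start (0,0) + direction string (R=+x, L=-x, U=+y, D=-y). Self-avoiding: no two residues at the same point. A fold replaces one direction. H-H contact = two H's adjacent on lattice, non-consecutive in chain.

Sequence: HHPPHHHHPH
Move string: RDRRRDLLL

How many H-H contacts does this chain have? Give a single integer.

Answer: 1

Derivation:
Positions: [(0, 0), (1, 0), (1, -1), (2, -1), (3, -1), (4, -1), (4, -2), (3, -2), (2, -2), (1, -2)]
H-H contact: residue 4 @(3,-1) - residue 7 @(3, -2)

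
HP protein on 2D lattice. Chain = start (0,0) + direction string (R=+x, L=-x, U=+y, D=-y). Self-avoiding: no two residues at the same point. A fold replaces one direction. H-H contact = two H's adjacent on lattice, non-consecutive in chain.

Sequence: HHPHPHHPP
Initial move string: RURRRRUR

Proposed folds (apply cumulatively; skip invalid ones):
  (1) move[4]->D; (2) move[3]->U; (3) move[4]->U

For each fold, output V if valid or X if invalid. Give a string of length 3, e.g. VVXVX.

Answer: VXV

Derivation:
Initial: RURRRRUR -> [(0, 0), (1, 0), (1, 1), (2, 1), (3, 1), (4, 1), (5, 1), (5, 2), (6, 2)]
Fold 1: move[4]->D => RURRDRUR VALID
Fold 2: move[3]->U => RURUDRUR INVALID (collision), skipped
Fold 3: move[4]->U => RURRURUR VALID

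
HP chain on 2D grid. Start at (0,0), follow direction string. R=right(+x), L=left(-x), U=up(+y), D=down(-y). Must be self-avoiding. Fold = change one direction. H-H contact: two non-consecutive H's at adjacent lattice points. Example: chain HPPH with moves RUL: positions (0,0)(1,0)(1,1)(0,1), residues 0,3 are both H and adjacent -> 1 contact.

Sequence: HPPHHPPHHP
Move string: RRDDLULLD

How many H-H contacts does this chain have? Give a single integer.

Answer: 1

Derivation:
Positions: [(0, 0), (1, 0), (2, 0), (2, -1), (2, -2), (1, -2), (1, -1), (0, -1), (-1, -1), (-1, -2)]
H-H contact: residue 0 @(0,0) - residue 7 @(0, -1)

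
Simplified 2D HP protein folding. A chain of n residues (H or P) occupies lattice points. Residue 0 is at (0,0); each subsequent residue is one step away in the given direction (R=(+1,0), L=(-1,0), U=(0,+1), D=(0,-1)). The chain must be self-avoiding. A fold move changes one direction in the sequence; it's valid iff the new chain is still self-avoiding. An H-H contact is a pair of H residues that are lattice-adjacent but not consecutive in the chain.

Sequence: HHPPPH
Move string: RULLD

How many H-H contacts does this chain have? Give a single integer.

Answer: 1

Derivation:
Positions: [(0, 0), (1, 0), (1, 1), (0, 1), (-1, 1), (-1, 0)]
H-H contact: residue 0 @(0,0) - residue 5 @(-1, 0)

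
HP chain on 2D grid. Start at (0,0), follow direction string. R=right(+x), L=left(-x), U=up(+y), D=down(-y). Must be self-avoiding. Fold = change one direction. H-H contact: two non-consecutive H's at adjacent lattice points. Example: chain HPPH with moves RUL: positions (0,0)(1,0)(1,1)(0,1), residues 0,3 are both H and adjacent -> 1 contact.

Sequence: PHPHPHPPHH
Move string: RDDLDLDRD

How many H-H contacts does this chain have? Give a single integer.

Answer: 1

Derivation:
Positions: [(0, 0), (1, 0), (1, -1), (1, -2), (0, -2), (0, -3), (-1, -3), (-1, -4), (0, -4), (0, -5)]
H-H contact: residue 5 @(0,-3) - residue 8 @(0, -4)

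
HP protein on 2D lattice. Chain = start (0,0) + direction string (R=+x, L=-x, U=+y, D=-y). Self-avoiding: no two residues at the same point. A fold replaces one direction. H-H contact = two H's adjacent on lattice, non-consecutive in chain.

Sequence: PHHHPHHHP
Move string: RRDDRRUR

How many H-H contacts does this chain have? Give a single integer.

Positions: [(0, 0), (1, 0), (2, 0), (2, -1), (2, -2), (3, -2), (4, -2), (4, -1), (5, -1)]
No H-H contacts found.

Answer: 0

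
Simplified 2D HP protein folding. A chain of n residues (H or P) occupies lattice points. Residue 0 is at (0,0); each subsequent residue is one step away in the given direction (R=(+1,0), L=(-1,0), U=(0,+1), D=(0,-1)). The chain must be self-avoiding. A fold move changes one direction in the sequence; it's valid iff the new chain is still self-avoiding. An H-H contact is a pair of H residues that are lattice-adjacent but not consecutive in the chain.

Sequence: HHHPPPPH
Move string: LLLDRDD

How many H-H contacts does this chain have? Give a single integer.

Answer: 0

Derivation:
Positions: [(0, 0), (-1, 0), (-2, 0), (-3, 0), (-3, -1), (-2, -1), (-2, -2), (-2, -3)]
No H-H contacts found.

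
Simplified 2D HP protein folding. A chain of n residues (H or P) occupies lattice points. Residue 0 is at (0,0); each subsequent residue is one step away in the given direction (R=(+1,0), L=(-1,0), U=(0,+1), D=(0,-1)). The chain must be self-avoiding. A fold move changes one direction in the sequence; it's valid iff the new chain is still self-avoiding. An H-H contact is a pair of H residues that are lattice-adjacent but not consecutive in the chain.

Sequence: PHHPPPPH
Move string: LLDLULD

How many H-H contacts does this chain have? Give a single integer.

Positions: [(0, 0), (-1, 0), (-2, 0), (-2, -1), (-3, -1), (-3, 0), (-4, 0), (-4, -1)]
No H-H contacts found.

Answer: 0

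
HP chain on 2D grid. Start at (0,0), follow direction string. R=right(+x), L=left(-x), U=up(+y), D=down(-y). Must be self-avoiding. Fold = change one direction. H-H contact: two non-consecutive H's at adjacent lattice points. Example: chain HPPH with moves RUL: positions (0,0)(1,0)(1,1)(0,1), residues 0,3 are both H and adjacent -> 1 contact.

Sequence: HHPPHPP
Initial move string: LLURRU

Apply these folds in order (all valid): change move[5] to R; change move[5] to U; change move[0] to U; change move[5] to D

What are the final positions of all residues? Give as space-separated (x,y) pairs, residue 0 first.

Initial moves: LLURRU
Fold: move[5]->R => LLURRR (positions: [(0, 0), (-1, 0), (-2, 0), (-2, 1), (-1, 1), (0, 1), (1, 1)])
Fold: move[5]->U => LLURRU (positions: [(0, 0), (-1, 0), (-2, 0), (-2, 1), (-1, 1), (0, 1), (0, 2)])
Fold: move[0]->U => ULURRU (positions: [(0, 0), (0, 1), (-1, 1), (-1, 2), (0, 2), (1, 2), (1, 3)])
Fold: move[5]->D => ULURRD (positions: [(0, 0), (0, 1), (-1, 1), (-1, 2), (0, 2), (1, 2), (1, 1)])

Answer: (0,0) (0,1) (-1,1) (-1,2) (0,2) (1,2) (1,1)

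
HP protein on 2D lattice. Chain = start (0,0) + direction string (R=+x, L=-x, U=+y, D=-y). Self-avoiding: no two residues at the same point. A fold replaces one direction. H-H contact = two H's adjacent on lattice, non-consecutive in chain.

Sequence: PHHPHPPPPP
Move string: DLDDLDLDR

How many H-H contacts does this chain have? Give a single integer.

Answer: 0

Derivation:
Positions: [(0, 0), (0, -1), (-1, -1), (-1, -2), (-1, -3), (-2, -3), (-2, -4), (-3, -4), (-3, -5), (-2, -5)]
No H-H contacts found.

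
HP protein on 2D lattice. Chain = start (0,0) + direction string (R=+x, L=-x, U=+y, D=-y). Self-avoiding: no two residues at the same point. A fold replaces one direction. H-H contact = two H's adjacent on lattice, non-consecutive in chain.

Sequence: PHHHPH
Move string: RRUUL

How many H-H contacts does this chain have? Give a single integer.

Positions: [(0, 0), (1, 0), (2, 0), (2, 1), (2, 2), (1, 2)]
No H-H contacts found.

Answer: 0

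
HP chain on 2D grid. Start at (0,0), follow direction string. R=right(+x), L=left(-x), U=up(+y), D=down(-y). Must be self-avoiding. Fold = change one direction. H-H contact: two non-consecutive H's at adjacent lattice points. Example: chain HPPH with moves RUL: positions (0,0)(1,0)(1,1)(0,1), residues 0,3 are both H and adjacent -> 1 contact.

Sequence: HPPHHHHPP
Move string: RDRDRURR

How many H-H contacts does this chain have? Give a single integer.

Positions: [(0, 0), (1, 0), (1, -1), (2, -1), (2, -2), (3, -2), (3, -1), (4, -1), (5, -1)]
H-H contact: residue 3 @(2,-1) - residue 6 @(3, -1)

Answer: 1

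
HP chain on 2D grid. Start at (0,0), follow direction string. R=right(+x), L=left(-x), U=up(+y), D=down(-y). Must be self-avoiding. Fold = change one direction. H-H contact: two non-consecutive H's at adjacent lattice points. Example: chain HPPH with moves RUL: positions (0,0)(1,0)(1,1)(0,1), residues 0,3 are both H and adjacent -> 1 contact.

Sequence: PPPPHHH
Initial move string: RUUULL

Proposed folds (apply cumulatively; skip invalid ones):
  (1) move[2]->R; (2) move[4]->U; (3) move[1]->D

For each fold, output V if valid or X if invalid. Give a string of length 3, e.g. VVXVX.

Answer: VVV

Derivation:
Initial: RUUULL -> [(0, 0), (1, 0), (1, 1), (1, 2), (1, 3), (0, 3), (-1, 3)]
Fold 1: move[2]->R => RURULL VALID
Fold 2: move[4]->U => RURUUL VALID
Fold 3: move[1]->D => RDRUUL VALID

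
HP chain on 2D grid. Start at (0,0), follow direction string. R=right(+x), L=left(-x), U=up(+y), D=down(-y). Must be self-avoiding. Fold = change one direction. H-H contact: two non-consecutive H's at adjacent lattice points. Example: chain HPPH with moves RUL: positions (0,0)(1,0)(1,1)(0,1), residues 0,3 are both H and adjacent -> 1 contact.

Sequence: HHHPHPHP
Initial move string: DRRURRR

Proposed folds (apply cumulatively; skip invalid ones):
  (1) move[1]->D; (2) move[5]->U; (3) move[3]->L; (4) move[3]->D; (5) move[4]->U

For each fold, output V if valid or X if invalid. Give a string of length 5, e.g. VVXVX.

Answer: VVXVX

Derivation:
Initial: DRRURRR -> [(0, 0), (0, -1), (1, -1), (2, -1), (2, 0), (3, 0), (4, 0), (5, 0)]
Fold 1: move[1]->D => DDRURRR VALID
Fold 2: move[5]->U => DDRURUR VALID
Fold 3: move[3]->L => DDRLRUR INVALID (collision), skipped
Fold 4: move[3]->D => DDRDRUR VALID
Fold 5: move[4]->U => DDRDUUR INVALID (collision), skipped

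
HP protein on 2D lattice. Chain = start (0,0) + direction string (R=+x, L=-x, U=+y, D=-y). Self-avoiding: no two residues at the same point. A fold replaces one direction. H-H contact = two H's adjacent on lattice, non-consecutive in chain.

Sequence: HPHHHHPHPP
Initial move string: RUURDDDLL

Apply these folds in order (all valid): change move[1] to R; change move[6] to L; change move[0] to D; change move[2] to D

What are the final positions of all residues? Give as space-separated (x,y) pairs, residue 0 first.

Answer: (0,0) (0,-1) (1,-1) (1,-2) (2,-2) (2,-3) (2,-4) (1,-4) (0,-4) (-1,-4)

Derivation:
Initial moves: RUURDDDLL
Fold: move[1]->R => RRURDDDLL (positions: [(0, 0), (1, 0), (2, 0), (2, 1), (3, 1), (3, 0), (3, -1), (3, -2), (2, -2), (1, -2)])
Fold: move[6]->L => RRURDDLLL (positions: [(0, 0), (1, 0), (2, 0), (2, 1), (3, 1), (3, 0), (3, -1), (2, -1), (1, -1), (0, -1)])
Fold: move[0]->D => DRURDDLLL (positions: [(0, 0), (0, -1), (1, -1), (1, 0), (2, 0), (2, -1), (2, -2), (1, -2), (0, -2), (-1, -2)])
Fold: move[2]->D => DRDRDDLLL (positions: [(0, 0), (0, -1), (1, -1), (1, -2), (2, -2), (2, -3), (2, -4), (1, -4), (0, -4), (-1, -4)])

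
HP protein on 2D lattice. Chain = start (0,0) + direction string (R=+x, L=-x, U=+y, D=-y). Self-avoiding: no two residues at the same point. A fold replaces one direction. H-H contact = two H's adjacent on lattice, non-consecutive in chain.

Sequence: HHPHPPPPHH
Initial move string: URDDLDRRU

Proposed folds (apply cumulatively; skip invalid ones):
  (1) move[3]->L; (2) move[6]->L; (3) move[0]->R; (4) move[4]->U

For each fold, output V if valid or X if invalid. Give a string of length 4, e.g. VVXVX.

Answer: XXVX

Derivation:
Initial: URDDLDRRU -> [(0, 0), (0, 1), (1, 1), (1, 0), (1, -1), (0, -1), (0, -2), (1, -2), (2, -2), (2, -1)]
Fold 1: move[3]->L => URDLLDRRU INVALID (collision), skipped
Fold 2: move[6]->L => URDDLDLRU INVALID (collision), skipped
Fold 3: move[0]->R => RRDDLDRRU VALID
Fold 4: move[4]->U => RRDDUDRRU INVALID (collision), skipped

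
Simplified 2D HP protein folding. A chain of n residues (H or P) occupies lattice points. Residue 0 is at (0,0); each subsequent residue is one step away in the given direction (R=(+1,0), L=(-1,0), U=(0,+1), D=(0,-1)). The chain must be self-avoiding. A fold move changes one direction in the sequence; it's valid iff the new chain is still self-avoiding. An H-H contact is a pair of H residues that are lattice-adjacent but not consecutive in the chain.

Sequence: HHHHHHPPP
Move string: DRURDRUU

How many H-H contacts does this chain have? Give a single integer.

Positions: [(0, 0), (0, -1), (1, -1), (1, 0), (2, 0), (2, -1), (3, -1), (3, 0), (3, 1)]
H-H contact: residue 0 @(0,0) - residue 3 @(1, 0)
H-H contact: residue 2 @(1,-1) - residue 5 @(2, -1)

Answer: 2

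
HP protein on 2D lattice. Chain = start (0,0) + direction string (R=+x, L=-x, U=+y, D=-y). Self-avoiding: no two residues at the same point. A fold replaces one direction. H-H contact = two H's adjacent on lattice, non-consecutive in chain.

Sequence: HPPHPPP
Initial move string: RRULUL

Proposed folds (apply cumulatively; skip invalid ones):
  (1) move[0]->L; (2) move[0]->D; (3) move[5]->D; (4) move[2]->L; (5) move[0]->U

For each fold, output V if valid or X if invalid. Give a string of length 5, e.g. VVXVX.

Initial: RRULUL -> [(0, 0), (1, 0), (2, 0), (2, 1), (1, 1), (1, 2), (0, 2)]
Fold 1: move[0]->L => LRULUL INVALID (collision), skipped
Fold 2: move[0]->D => DRULUL INVALID (collision), skipped
Fold 3: move[5]->D => RRULUD INVALID (collision), skipped
Fold 4: move[2]->L => RRLLUL INVALID (collision), skipped
Fold 5: move[0]->U => URULUL VALID

Answer: XXXXV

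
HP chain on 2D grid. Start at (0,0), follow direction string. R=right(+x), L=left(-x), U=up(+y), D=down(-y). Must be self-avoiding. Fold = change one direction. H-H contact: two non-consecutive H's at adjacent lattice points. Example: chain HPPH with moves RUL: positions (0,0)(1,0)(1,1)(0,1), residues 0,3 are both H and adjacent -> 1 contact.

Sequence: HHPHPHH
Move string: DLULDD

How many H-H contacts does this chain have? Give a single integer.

Positions: [(0, 0), (0, -1), (-1, -1), (-1, 0), (-2, 0), (-2, -1), (-2, -2)]
H-H contact: residue 0 @(0,0) - residue 3 @(-1, 0)

Answer: 1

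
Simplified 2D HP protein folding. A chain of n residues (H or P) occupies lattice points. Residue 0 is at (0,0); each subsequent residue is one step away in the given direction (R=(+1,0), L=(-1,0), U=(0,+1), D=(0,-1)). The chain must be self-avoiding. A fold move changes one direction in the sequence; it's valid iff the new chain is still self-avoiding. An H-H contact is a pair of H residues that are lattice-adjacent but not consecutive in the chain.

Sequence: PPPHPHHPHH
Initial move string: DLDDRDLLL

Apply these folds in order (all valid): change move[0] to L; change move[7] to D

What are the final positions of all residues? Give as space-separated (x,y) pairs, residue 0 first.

Answer: (0,0) (-1,0) (-2,0) (-2,-1) (-2,-2) (-1,-2) (-1,-3) (-2,-3) (-2,-4) (-3,-4)

Derivation:
Initial moves: DLDDRDLLL
Fold: move[0]->L => LLDDRDLLL (positions: [(0, 0), (-1, 0), (-2, 0), (-2, -1), (-2, -2), (-1, -2), (-1, -3), (-2, -3), (-3, -3), (-4, -3)])
Fold: move[7]->D => LLDDRDLDL (positions: [(0, 0), (-1, 0), (-2, 0), (-2, -1), (-2, -2), (-1, -2), (-1, -3), (-2, -3), (-2, -4), (-3, -4)])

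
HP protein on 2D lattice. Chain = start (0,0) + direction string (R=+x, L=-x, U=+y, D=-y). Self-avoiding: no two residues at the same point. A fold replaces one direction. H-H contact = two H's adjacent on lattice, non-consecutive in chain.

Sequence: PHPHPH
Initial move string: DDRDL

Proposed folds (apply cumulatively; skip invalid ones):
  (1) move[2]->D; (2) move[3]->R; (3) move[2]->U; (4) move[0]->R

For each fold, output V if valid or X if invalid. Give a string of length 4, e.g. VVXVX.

Initial: DDRDL -> [(0, 0), (0, -1), (0, -2), (1, -2), (1, -3), (0, -3)]
Fold 1: move[2]->D => DDDDL VALID
Fold 2: move[3]->R => DDDRL INVALID (collision), skipped
Fold 3: move[2]->U => DDUDL INVALID (collision), skipped
Fold 4: move[0]->R => RDDDL VALID

Answer: VXXV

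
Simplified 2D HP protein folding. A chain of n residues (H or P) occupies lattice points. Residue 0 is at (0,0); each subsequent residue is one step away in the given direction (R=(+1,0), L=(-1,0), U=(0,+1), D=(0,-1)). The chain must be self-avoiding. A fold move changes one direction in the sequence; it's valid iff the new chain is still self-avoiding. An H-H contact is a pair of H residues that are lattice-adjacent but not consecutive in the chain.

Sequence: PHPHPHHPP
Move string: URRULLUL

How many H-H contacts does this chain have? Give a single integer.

Positions: [(0, 0), (0, 1), (1, 1), (2, 1), (2, 2), (1, 2), (0, 2), (0, 3), (-1, 3)]
H-H contact: residue 1 @(0,1) - residue 6 @(0, 2)

Answer: 1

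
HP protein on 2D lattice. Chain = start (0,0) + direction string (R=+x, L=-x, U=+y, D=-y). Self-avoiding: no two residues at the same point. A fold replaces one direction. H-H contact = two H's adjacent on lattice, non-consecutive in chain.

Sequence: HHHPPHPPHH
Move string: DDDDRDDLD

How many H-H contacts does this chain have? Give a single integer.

Positions: [(0, 0), (0, -1), (0, -2), (0, -3), (0, -4), (1, -4), (1, -5), (1, -6), (0, -6), (0, -7)]
No H-H contacts found.

Answer: 0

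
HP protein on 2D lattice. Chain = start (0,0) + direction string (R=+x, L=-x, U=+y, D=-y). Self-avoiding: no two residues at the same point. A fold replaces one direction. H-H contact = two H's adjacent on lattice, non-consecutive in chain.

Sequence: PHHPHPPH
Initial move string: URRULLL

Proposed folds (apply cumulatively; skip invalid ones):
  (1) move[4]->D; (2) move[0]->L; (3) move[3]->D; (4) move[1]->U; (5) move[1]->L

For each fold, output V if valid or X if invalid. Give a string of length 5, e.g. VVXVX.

Answer: XXXVX

Derivation:
Initial: URRULLL -> [(0, 0), (0, 1), (1, 1), (2, 1), (2, 2), (1, 2), (0, 2), (-1, 2)]
Fold 1: move[4]->D => URRUDLL INVALID (collision), skipped
Fold 2: move[0]->L => LRRULLL INVALID (collision), skipped
Fold 3: move[3]->D => URRDLLL INVALID (collision), skipped
Fold 4: move[1]->U => UURULLL VALID
Fold 5: move[1]->L => ULRULLL INVALID (collision), skipped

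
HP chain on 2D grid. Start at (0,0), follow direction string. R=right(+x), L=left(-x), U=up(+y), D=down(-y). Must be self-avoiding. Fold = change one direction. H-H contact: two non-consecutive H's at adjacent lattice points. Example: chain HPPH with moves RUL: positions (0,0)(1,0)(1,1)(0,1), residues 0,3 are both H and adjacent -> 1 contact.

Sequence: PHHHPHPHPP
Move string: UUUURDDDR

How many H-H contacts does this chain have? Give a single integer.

Answer: 1

Derivation:
Positions: [(0, 0), (0, 1), (0, 2), (0, 3), (0, 4), (1, 4), (1, 3), (1, 2), (1, 1), (2, 1)]
H-H contact: residue 2 @(0,2) - residue 7 @(1, 2)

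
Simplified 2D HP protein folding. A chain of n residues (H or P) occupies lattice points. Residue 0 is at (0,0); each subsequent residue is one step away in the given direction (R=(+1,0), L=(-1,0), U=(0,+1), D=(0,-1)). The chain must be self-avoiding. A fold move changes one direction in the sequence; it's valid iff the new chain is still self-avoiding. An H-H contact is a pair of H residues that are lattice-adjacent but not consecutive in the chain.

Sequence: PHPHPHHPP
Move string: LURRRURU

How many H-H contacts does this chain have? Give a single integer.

Positions: [(0, 0), (-1, 0), (-1, 1), (0, 1), (1, 1), (2, 1), (2, 2), (3, 2), (3, 3)]
No H-H contacts found.

Answer: 0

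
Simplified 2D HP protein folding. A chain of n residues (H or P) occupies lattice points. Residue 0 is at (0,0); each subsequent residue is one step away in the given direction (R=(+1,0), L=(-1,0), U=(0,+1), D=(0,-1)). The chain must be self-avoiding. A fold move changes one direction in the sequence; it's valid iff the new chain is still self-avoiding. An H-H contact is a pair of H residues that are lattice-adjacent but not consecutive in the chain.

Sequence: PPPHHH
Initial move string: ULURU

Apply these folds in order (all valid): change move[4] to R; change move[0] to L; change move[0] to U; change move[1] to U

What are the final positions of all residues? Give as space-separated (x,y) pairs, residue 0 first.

Initial moves: ULURU
Fold: move[4]->R => ULURR (positions: [(0, 0), (0, 1), (-1, 1), (-1, 2), (0, 2), (1, 2)])
Fold: move[0]->L => LLURR (positions: [(0, 0), (-1, 0), (-2, 0), (-2, 1), (-1, 1), (0, 1)])
Fold: move[0]->U => ULURR (positions: [(0, 0), (0, 1), (-1, 1), (-1, 2), (0, 2), (1, 2)])
Fold: move[1]->U => UUURR (positions: [(0, 0), (0, 1), (0, 2), (0, 3), (1, 3), (2, 3)])

Answer: (0,0) (0,1) (0,2) (0,3) (1,3) (2,3)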